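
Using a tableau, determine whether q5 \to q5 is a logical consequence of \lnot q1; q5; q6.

Yes

Initial set: {\lnot q1; q5; q6; \lnot (q5 \to q5)}.
\lnot (q5 \to q5): α-rule — add q5, \lnot q5.
× closes — contains both q5 and \lnot q5.
All 1 branch closes.
Every branch closed, so the premises entail the conclusion.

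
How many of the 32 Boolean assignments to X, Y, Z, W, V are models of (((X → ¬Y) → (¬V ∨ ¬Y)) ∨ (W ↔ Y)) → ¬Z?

17

Initial set: {T ((((X → ¬Y) → (¬V ∨ ¬Y)) ∨ (W ↔ Y)) → ¬Z)}.
T ((((X → ¬Y) → (¬V ∨ ¬Y)) ∨ (W ↔ Y)) → ¬Z): β-rule — branch into F (((X → ¬Y) → (¬V ∨ ¬Y)) ∨ (W ↔ Y))  //  T ¬Z.
  branch 1 (add F (((X → ¬Y) → (¬V ∨ ¬Y)) ∨ (W ↔ Y))):
    F (((X → ¬Y) → (¬V ∨ ¬Y)) ∨ (W ↔ Y)): α-rule — add F ((X → ¬Y) → (¬V ∨ ¬Y)), F (W ↔ Y).
    F ((X → ¬Y) → (¬V ∨ ¬Y)): α-rule — add T (X → ¬Y), F (¬V ∨ ¬Y).
    F (¬V ∨ ¬Y): α-rule — add F ¬V, F ¬Y.
    F (W ↔ Y): β-rule — branch into T W, F Y  //  F W, T Y.
      branch 1.1 (add T W, F Y):
        × closes — contains both Y and ¬Y.
      branch 1.2 (add F W, T Y):
        T (X → ¬Y): β-rule — branch into F X  //  T ¬Y.
          branch 1.2.1 (add F X):
            ○ open, literals {V=true, W=false, X=false, Y=true}.
          branch 1.2.2 (add T ¬Y):
            × closes — contains both Y and ¬Y.
  branch 2 (add T ¬Z):
    ○ open, literals {Z=false}.
2 branches closed, 2 open.
Each open branch fixes some atoms; the unmentioned ones are free. Counting distinct full assignments: branch {V=true, W=false, X=false, Y=true} (Z) contributes 2 new; branch {Z=false} (X, Y, W, V) contributes 15 new. Total: 17.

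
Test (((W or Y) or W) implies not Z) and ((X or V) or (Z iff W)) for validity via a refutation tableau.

Not valid

Assume the negation and expand:
Initial set: {not ((((W or Y) or W) implies not Z) and ((X or V) or (Z iff W)))}.
not ((((W or Y) or W) implies not Z) and ((X or V) or (Z iff W))): β-rule — branch into not (((W or Y) or W) implies not Z)  //  not ((X or V) or (Z iff W)).
  branch 1 (add not (((W or Y) or W) implies not Z)):
    not (((W or Y) or W) implies not Z): α-rule — add ((W or Y) or W), not not Z.
    ((W or Y) or W): β-rule — branch into (W or Y)  //  W.
      branch 1.1 (add (W or Y)):
        (W or Y): β-rule — branch into W  //  Y.
          branch 1.1.1 (add W):
            ○ open, literals {W=true, Z=true}.
          branch 1.1.2 (add Y):
            ○ open, literals {Y=true, Z=true}.
      branch 1.2 (add W):
        ○ open, literals {W=true, Z=true}.
  branch 2 (add not ((X or V) or (Z iff W))):
    not ((X or V) or (Z iff W)): α-rule — add not (X or V), not (Z iff W).
    not (X or V): α-rule — add not X, not V.
    not (Z iff W): β-rule — branch into Z, not W  //  not Z, W.
      branch 2.1 (add Z, not W):
        ○ open, literals {V=false, W=false, X=false, Z=true}.
      branch 2.2 (add not Z, W):
        ○ open, literals {V=false, W=true, X=false, Z=false}.
0 branches closed, 5 open.
An open branch gives a countermodel: W=true, Z=true (unmentioned atoms arbitrary); under it the original formula is false.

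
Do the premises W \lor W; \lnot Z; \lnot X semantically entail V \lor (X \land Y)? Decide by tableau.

Initial set: {(W \lor W); \lnot Z; \lnot X; \lnot (V \lor (X \land Y))}.
\lnot (V \lor (X \land Y)): α-rule — add \lnot V, \lnot (X \land Y).
(W \lor W): β-rule — branch into W  //  W.
  branch 1 (add W):
    \lnot (X \land Y): β-rule — branch into \lnot X  //  \lnot Y.
      branch 1.1 (add \lnot X):
        ○ open, literals {V=F, W=T, X=F, Z=F}.
      branch 1.2 (add \lnot Y):
        ○ open, literals {V=F, W=T, X=F, Y=F, Z=F}.
  branch 2 (add W):
    \lnot (X \land Y): β-rule — branch into \lnot X  //  \lnot Y.
      branch 2.1 (add \lnot X):
        ○ open, literals {V=F, W=T, X=F, Z=F}.
      branch 2.2 (add \lnot Y):
        ○ open, literals {V=F, W=T, X=F, Y=F, Z=F}.
0 branches closed, 4 open.
An open branch gives a countermodel: V=F, W=T, X=F, Z=F (unmentioned atoms arbitrary); the premises hold there but the conclusion fails.

No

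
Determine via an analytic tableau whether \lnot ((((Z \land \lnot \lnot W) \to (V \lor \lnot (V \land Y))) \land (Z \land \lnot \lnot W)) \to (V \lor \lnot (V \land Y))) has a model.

Initial set: {\lnot ((((Z \land \lnot \lnot W) \to (V \lor \lnot (V \land Y))) \land (Z \land \lnot \lnot W)) \to (V \lor \lnot (V \land Y)))}.
\lnot ((((Z \land \lnot \lnot W) \to (V \lor \lnot (V \land Y))) \land (Z \land \lnot \lnot W)) \to (V \lor \lnot (V \land Y))): α-rule — add (((Z \land \lnot \lnot W) \to (V \lor \lnot (V \land Y))) \land (Z \land \lnot \lnot W)), \lnot (V \lor \lnot (V \land Y)).
(((Z \land \lnot \lnot W) \to (V \lor \lnot (V \land Y))) \land (Z \land \lnot \lnot W)): α-rule — add ((Z \land \lnot \lnot W) \to (V \lor \lnot (V \land Y))), (Z \land \lnot \lnot W).
\lnot (V \lor \lnot (V \land Y)): α-rule — add \lnot V, \lnot \lnot (V \land Y).
(Z \land \lnot \lnot W): α-rule — add Z, \lnot \lnot W.
\lnot \lnot (V \land Y): α-rule — add V, Y.
× closes — contains both V and \lnot V.
All 1 branch closes.
Every branch closed; the formula is unsatisfiable.

Unsatisfiable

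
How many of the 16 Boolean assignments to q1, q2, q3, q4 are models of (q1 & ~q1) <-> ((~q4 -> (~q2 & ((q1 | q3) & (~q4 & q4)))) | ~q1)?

Initial set: {((q1 & ~q1) <-> ((~q4 -> (~q2 & ((q1 | q3) & (~q4 & q4)))) | ~q1))}.
((q1 & ~q1) <-> ((~q4 -> (~q2 & ((q1 | q3) & (~q4 & q4)))) | ~q1)): β-rule — branch into (q1 & ~q1), ((~q4 -> (~q2 & ((q1 | q3) & (~q4 & q4)))) | ~q1)  //  ~(q1 & ~q1), ~((~q4 -> (~q2 & ((q1 | q3) & (~q4 & q4)))) | ~q1).
  branch 1 (add (q1 & ~q1), ((~q4 -> (~q2 & ((q1 | q3) & (~q4 & q4)))) | ~q1)):
    (q1 & ~q1): α-rule — add q1, ~q1.
    × closes — contains both q1 and ~q1.
  branch 2 (add ~(q1 & ~q1), ~((~q4 -> (~q2 & ((q1 | q3) & (~q4 & q4)))) | ~q1)):
    ~((~q4 -> (~q2 & ((q1 | q3) & (~q4 & q4)))) | ~q1): α-rule — add ~(~q4 -> (~q2 & ((q1 | q3) & (~q4 & q4)))), ~~q1.
    ~(~q4 -> (~q2 & ((q1 | q3) & (~q4 & q4)))): α-rule — add ~q4, ~(~q2 & ((q1 | q3) & (~q4 & q4))).
    ~(q1 & ~q1): β-rule — branch into ~q1  //  ~~q1.
      branch 2.1 (add ~q1):
        × closes — contains both q1 and ~q1.
      branch 2.2 (add ~~q1):
        ~(~q2 & ((q1 | q3) & (~q4 & q4))): β-rule — branch into ~~q2  //  ~((q1 | q3) & (~q4 & q4)).
          branch 2.2.1 (add ~~q2):
            ○ open, literals {q1=T, q2=T, q4=F}.
          branch 2.2.2 (add ~((q1 | q3) & (~q4 & q4))):
            ~((q1 | q3) & (~q4 & q4)): β-rule — branch into ~(q1 | q3)  //  ~(~q4 & q4).
              branch 2.2.2.1 (add ~(q1 | q3)):
                ~(q1 | q3): α-rule — add ~q1, ~q3.
                × closes — contains both q1 and ~q1.
              branch 2.2.2.2 (add ~(~q4 & q4)):
                ~(~q4 & q4): β-rule — branch into ~~q4  //  ~q4.
                  branch 2.2.2.2.1 (add ~~q4):
                    × closes — contains both q4 and ~q4.
                  branch 2.2.2.2.2 (add ~q4):
                    ○ open, literals {q1=T, q4=F}.
4 branches closed, 2 open.
Each open branch fixes some atoms; the unmentioned ones are free. Counting distinct full assignments: branch {q1=T, q2=T, q4=F} (q3) contributes 2 new; branch {q1=T, q4=F} (q2, q3) contributes 2 new. Total: 4.

4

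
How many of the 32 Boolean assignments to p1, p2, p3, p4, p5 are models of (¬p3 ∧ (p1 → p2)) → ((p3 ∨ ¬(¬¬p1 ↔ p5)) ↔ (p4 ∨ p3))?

Initial set: {((¬p3 ∧ (p1 → p2)) → ((p3 ∨ ¬(¬¬p1 ↔ p5)) ↔ (p4 ∨ p3)))}.
((¬p3 ∧ (p1 → p2)) → ((p3 ∨ ¬(¬¬p1 ↔ p5)) ↔ (p4 ∨ p3))): β-rule — branch into ¬(¬p3 ∧ (p1 → p2))  //  ((p3 ∨ ¬(¬¬p1 ↔ p5)) ↔ (p4 ∨ p3)).
  branch 1 (add ¬(¬p3 ∧ (p1 → p2))):
    ¬(¬p3 ∧ (p1 → p2)): β-rule — branch into ¬¬p3  //  ¬(p1 → p2).
      branch 1.1 (add ¬¬p3):
        ○ open, literals {p3=1}.
      branch 1.2 (add ¬(p1 → p2)):
        ¬(p1 → p2): α-rule — add p1, ¬p2.
        ○ open, literals {p1=1, p2=0}.
  branch 2 (add ((p3 ∨ ¬(¬¬p1 ↔ p5)) ↔ (p4 ∨ p3))):
    ((p3 ∨ ¬(¬¬p1 ↔ p5)) ↔ (p4 ∨ p3)): β-rule — branch into (p3 ∨ ¬(¬¬p1 ↔ p5)), (p4 ∨ p3)  //  ¬(p3 ∨ ¬(¬¬p1 ↔ p5)), ¬(p4 ∨ p3).
      branch 2.1 (add (p3 ∨ ¬(¬¬p1 ↔ p5)), (p4 ∨ p3)):
        (p3 ∨ ¬(¬¬p1 ↔ p5)): β-rule — branch into p3  //  ¬(¬¬p1 ↔ p5).
          branch 2.1.1 (add p3):
            (p4 ∨ p3): β-rule — branch into p4  //  p3.
              branch 2.1.1.1 (add p4):
                ○ open, literals {p3=1, p4=1}.
              branch 2.1.1.2 (add p3):
                ○ open, literals {p3=1}.
          branch 2.1.2 (add ¬(¬¬p1 ↔ p5)):
            (p4 ∨ p3): β-rule — branch into p4  //  p3.
              branch 2.1.2.1 (add p4):
                ¬(¬¬p1 ↔ p5): β-rule — branch into ¬¬p1, ¬p5  //  ¬¬¬p1, p5.
                  branch 2.1.2.1.1 (add ¬¬p1, ¬p5):
                    ¬¬p1: drop double negation, giving p1.
                    ○ open, literals {p1=1, p4=1, p5=0}.
                  branch 2.1.2.1.2 (add ¬¬¬p1, p5):
                    ¬¬¬p1: drop double negation, giving ¬p1.
                    ○ open, literals {p1=0, p4=1, p5=1}.
              branch 2.1.2.2 (add p3):
                ¬(¬¬p1 ↔ p5): β-rule — branch into ¬¬p1, ¬p5  //  ¬¬¬p1, p5.
                  branch 2.1.2.2.1 (add ¬¬p1, ¬p5):
                    ¬¬p1: drop double negation, giving p1.
                    ○ open, literals {p1=1, p3=1, p5=0}.
                  branch 2.1.2.2.2 (add ¬¬¬p1, p5):
                    ¬¬¬p1: drop double negation, giving ¬p1.
                    ○ open, literals {p1=0, p3=1, p5=1}.
      branch 2.2 (add ¬(p3 ∨ ¬(¬¬p1 ↔ p5)), ¬(p4 ∨ p3)):
        ¬(p3 ∨ ¬(¬¬p1 ↔ p5)): α-rule — add ¬p3, ¬¬(¬¬p1 ↔ p5).
        ¬(p4 ∨ p3): α-rule — add ¬p4, ¬p3.
        ¬¬(¬¬p1 ↔ p5): β-rule — branch into ¬¬p1, p5  //  ¬¬¬p1, ¬p5.
          branch 2.2.1 (add ¬¬p1, p5):
            ¬¬p1: drop double negation, giving p1.
            ○ open, literals {p1=1, p3=0, p4=0, p5=1}.
          branch 2.2.2 (add ¬¬¬p1, ¬p5):
            ¬¬¬p1: drop double negation, giving ¬p1.
            ○ open, literals {p1=0, p3=0, p4=0, p5=0}.
0 branches closed, 10 open.
Each open branch fixes some atoms; the unmentioned ones are free. Counting distinct full assignments: branch {p3=1} (p1, p2, p4, p5) contributes 16 new; branch {p1=1, p2=0} (p3, p4, p5) contributes 4 new; branch {p3=1, p4=1} (p1, p2, p5) contributes 0 new; branch {p3=1} (p1, p2, p4, p5) contributes 0 new; branch {p1=1, p4=1, p5=0} (p2, p3) contributes 1 new; branch {p1=0, p4=1, p5=1} (p2, p3) contributes 2 new; branch {p1=1, p3=1, p5=0} (p2, p4) contributes 0 new; branch {p1=0, p3=1, p5=1} (p2, p4) contributes 0 new; branch {p1=1, p3=0, p4=0, p5=1} (p2) contributes 1 new; branch {p1=0, p3=0, p4=0, p5=0} (p2) contributes 2 new. Total: 26.

26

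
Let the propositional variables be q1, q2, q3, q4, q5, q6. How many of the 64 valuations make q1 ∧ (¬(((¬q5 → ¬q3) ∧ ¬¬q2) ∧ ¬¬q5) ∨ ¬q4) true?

28

Initial set: {(q1 ∧ (¬(((¬q5 → ¬q3) ∧ ¬¬q2) ∧ ¬¬q5) ∨ ¬q4))}.
(q1 ∧ (¬(((¬q5 → ¬q3) ∧ ¬¬q2) ∧ ¬¬q5) ∨ ¬q4)): α-rule — add q1, (¬(((¬q5 → ¬q3) ∧ ¬¬q2) ∧ ¬¬q5) ∨ ¬q4).
(¬(((¬q5 → ¬q3) ∧ ¬¬q2) ∧ ¬¬q5) ∨ ¬q4): β-rule — branch into ¬(((¬q5 → ¬q3) ∧ ¬¬q2) ∧ ¬¬q5)  //  ¬q4.
  branch 1 (add ¬(((¬q5 → ¬q3) ∧ ¬¬q2) ∧ ¬¬q5)):
    ¬(((¬q5 → ¬q3) ∧ ¬¬q2) ∧ ¬¬q5): β-rule — branch into ¬((¬q5 → ¬q3) ∧ ¬¬q2)  //  ¬¬¬q5.
      branch 1.1 (add ¬((¬q5 → ¬q3) ∧ ¬¬q2)):
        ¬((¬q5 → ¬q3) ∧ ¬¬q2): β-rule — branch into ¬(¬q5 → ¬q3)  //  ¬¬¬q2.
          branch 1.1.1 (add ¬(¬q5 → ¬q3)):
            ¬(¬q5 → ¬q3): α-rule — add ¬q5, ¬¬q3.
            ○ open, literals {q1=T, q3=T, q5=F}.
          branch 1.1.2 (add ¬¬¬q2):
            ¬¬¬q2: drop double negation, giving ¬q2.
            ○ open, literals {q1=T, q2=F}.
      branch 1.2 (add ¬¬¬q5):
        ¬¬¬q5: drop double negation, giving ¬q5.
        ○ open, literals {q1=T, q5=F}.
  branch 2 (add ¬q4):
    ○ open, literals {q1=T, q4=F}.
0 branches closed, 4 open.
Each open branch fixes some atoms; the unmentioned ones are free. Counting distinct full assignments: branch {q1=T, q3=T, q5=F} (q2, q4, q6) contributes 8 new; branch {q1=T, q2=F} (q3, q4, q5, q6) contributes 12 new; branch {q1=T, q5=F} (q2, q3, q4, q6) contributes 4 new; branch {q1=T, q4=F} (q2, q3, q5, q6) contributes 4 new. Total: 28.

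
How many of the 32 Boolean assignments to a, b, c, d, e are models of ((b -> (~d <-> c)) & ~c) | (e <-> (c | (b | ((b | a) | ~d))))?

Initial set: {T (((b -> (~d <-> c)) & ~c) | (e <-> (c | (b | ((b | a) | ~d)))))}.
T (((b -> (~d <-> c)) & ~c) | (e <-> (c | (b | ((b | a) | ~d))))): β-rule — branch into T ((b -> (~d <-> c)) & ~c)  //  T (e <-> (c | (b | ((b | a) | ~d)))).
  branch 1 (add T ((b -> (~d <-> c)) & ~c)):
    T ((b -> (~d <-> c)) & ~c): α-rule — add T (b -> (~d <-> c)), T ~c.
    T (b -> (~d <-> c)): β-rule — branch into F b  //  T (~d <-> c).
      branch 1.1 (add F b):
        ○ open, literals {b=F, c=F}.
      branch 1.2 (add T (~d <-> c)):
        T (~d <-> c): β-rule — branch into T ~d, T c  //  F ~d, F c.
          branch 1.2.1 (add T ~d, T c):
            × closes — contains both c and ~c.
          branch 1.2.2 (add F ~d, F c):
            ○ open, literals {c=F, d=T}.
  branch 2 (add T (e <-> (c | (b | ((b | a) | ~d))))):
    T (e <-> (c | (b | ((b | a) | ~d)))): β-rule — branch into T e, T (c | (b | ((b | a) | ~d)))  //  F e, F (c | (b | ((b | a) | ~d))).
      branch 2.1 (add T e, T (c | (b | ((b | a) | ~d)))):
        T (c | (b | ((b | a) | ~d))): β-rule — branch into T c  //  T (b | ((b | a) | ~d)).
          branch 2.1.1 (add T c):
            ○ open, literals {c=T, e=T}.
          branch 2.1.2 (add T (b | ((b | a) | ~d))):
            T (b | ((b | a) | ~d)): β-rule — branch into T b  //  T ((b | a) | ~d).
              branch 2.1.2.1 (add T b):
                ○ open, literals {b=T, e=T}.
              branch 2.1.2.2 (add T ((b | a) | ~d)):
                T ((b | a) | ~d): β-rule — branch into T (b | a)  //  T ~d.
                  branch 2.1.2.2.1 (add T (b | a)):
                    T (b | a): β-rule — branch into T b  //  T a.
                      branch 2.1.2.2.1.1 (add T b):
                        ○ open, literals {b=T, e=T}.
                      branch 2.1.2.2.1.2 (add T a):
                        ○ open, literals {a=T, e=T}.
                  branch 2.1.2.2.2 (add T ~d):
                    ○ open, literals {d=F, e=T}.
      branch 2.2 (add F e, F (c | (b | ((b | a) | ~d)))):
        F (c | (b | ((b | a) | ~d))): α-rule — add F c, F (b | ((b | a) | ~d)).
        F (b | ((b | a) | ~d)): α-rule — add F b, F ((b | a) | ~d).
        F ((b | a) | ~d): α-rule — add F (b | a), F ~d.
        F (b | a): α-rule — add F b, F a.
        ○ open, literals {a=F, b=F, c=F, d=T, e=F}.
1 branch closed, 8 open.
Each open branch fixes some atoms; the unmentioned ones are free. Counting distinct full assignments: branch {b=F, c=F} (a, d, e) contributes 8 new; branch {c=F, d=T} (a, b, e) contributes 4 new; branch {c=T, e=T} (a, b, d) contributes 8 new; branch {b=T, e=T} (a, c, d) contributes 2 new; branch {b=T, e=T} (a, c, d) contributes 0 new; branch {a=T, e=T} (b, c, d) contributes 0 new; branch {d=F, e=T} (a, b, c) contributes 0 new; branch {a=F, b=F, c=F, d=T, e=F} (none free) contributes 0 new. Total: 22.

22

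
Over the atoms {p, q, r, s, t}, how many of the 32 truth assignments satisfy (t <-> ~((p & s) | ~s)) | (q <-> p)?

Initial set: {((t <-> ~((p & s) | ~s)) | (q <-> p))}.
((t <-> ~((p & s) | ~s)) | (q <-> p)): β-rule — branch into (t <-> ~((p & s) | ~s))  //  (q <-> p).
  branch 1 (add (t <-> ~((p & s) | ~s))):
    (t <-> ~((p & s) | ~s)): β-rule — branch into t, ~((p & s) | ~s)  //  ~t, ~~((p & s) | ~s).
      branch 1.1 (add t, ~((p & s) | ~s)):
        ~((p & s) | ~s): α-rule — add ~(p & s), ~~s.
        ~(p & s): β-rule — branch into ~p  //  ~s.
          branch 1.1.1 (add ~p):
            ○ open, literals {p=false, s=true, t=true}.
          branch 1.1.2 (add ~s):
            × closes — contains both s and ~s.
      branch 1.2 (add ~t, ~~((p & s) | ~s)):
        ~~((p & s) | ~s): β-rule — branch into (p & s)  //  ~s.
          branch 1.2.1 (add (p & s)):
            (p & s): α-rule — add p, s.
            ○ open, literals {p=true, s=true, t=false}.
          branch 1.2.2 (add ~s):
            ○ open, literals {s=false, t=false}.
  branch 2 (add (q <-> p)):
    (q <-> p): β-rule — branch into q, p  //  ~q, ~p.
      branch 2.1 (add q, p):
        ○ open, literals {p=true, q=true}.
      branch 2.2 (add ~q, ~p):
        ○ open, literals {p=false, q=false}.
1 branch closed, 5 open.
Each open branch fixes some atoms; the unmentioned ones are free. Counting distinct full assignments: branch {p=false, s=true, t=true} (q, r) contributes 4 new; branch {p=true, s=true, t=false} (q, r) contributes 4 new; branch {s=false, t=false} (p, q, r) contributes 8 new; branch {p=true, q=true} (r, s, t) contributes 4 new; branch {p=false, q=false} (r, s, t) contributes 4 new. Total: 24.

24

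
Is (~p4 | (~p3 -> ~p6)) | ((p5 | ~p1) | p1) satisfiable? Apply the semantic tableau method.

Satisfiable

Initial set: {((~p4 | (~p3 -> ~p6)) | ((p5 | ~p1) | p1))}.
((~p4 | (~p3 -> ~p6)) | ((p5 | ~p1) | p1)): β-rule — branch into (~p4 | (~p3 -> ~p6))  //  ((p5 | ~p1) | p1).
  branch 1 (add (~p4 | (~p3 -> ~p6))):
    (~p4 | (~p3 -> ~p6)): β-rule — branch into ~p4  //  (~p3 -> ~p6).
      branch 1.1 (add ~p4):
        ○ open, literals {p4=0}.
      branch 1.2 (add (~p3 -> ~p6)):
        (~p3 -> ~p6): β-rule — branch into ~~p3  //  ~p6.
          branch 1.2.1 (add ~~p3):
            ○ open, literals {p3=1}.
          branch 1.2.2 (add ~p6):
            ○ open, literals {p6=0}.
  branch 2 (add ((p5 | ~p1) | p1)):
    ((p5 | ~p1) | p1): β-rule — branch into (p5 | ~p1)  //  p1.
      branch 2.1 (add (p5 | ~p1)):
        (p5 | ~p1): β-rule — branch into p5  //  ~p1.
          branch 2.1.1 (add p5):
            ○ open, literals {p5=1}.
          branch 2.1.2 (add ~p1):
            ○ open, literals {p1=0}.
      branch 2.2 (add p1):
        ○ open, literals {p1=1}.
0 branches closed, 6 open.
An open branch gives a satisfying assignment: p4=0.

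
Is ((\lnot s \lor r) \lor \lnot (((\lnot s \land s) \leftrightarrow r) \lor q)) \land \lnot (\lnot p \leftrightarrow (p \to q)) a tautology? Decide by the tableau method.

Not valid

Assume the negation and expand:
Initial set: {\lnot (((\lnot s \lor r) \lor \lnot (((\lnot s \land s) \leftrightarrow r) \lor q)) \land \lnot (\lnot p \leftrightarrow (p \to q)))}.
\lnot (((\lnot s \lor r) \lor \lnot (((\lnot s \land s) \leftrightarrow r) \lor q)) \land \lnot (\lnot p \leftrightarrow (p \to q))): β-rule — branch into \lnot ((\lnot s \lor r) \lor \lnot (((\lnot s \land s) \leftrightarrow r) \lor q))  //  \lnot \lnot (\lnot p \leftrightarrow (p \to q)).
  branch 1 (add \lnot ((\lnot s \lor r) \lor \lnot (((\lnot s \land s) \leftrightarrow r) \lor q))):
    \lnot ((\lnot s \lor r) \lor \lnot (((\lnot s \land s) \leftrightarrow r) \lor q)): α-rule — add \lnot (\lnot s \lor r), \lnot \lnot (((\lnot s \land s) \leftrightarrow r) \lor q).
    \lnot (\lnot s \lor r): α-rule — add \lnot \lnot s, \lnot r.
    \lnot \lnot (((\lnot s \land s) \leftrightarrow r) \lor q): β-rule — branch into ((\lnot s \land s) \leftrightarrow r)  //  q.
      branch 1.1 (add ((\lnot s \land s) \leftrightarrow r)):
        ((\lnot s \land s) \leftrightarrow r): β-rule — branch into (\lnot s \land s), r  //  \lnot (\lnot s \land s), \lnot r.
          branch 1.1.1 (add (\lnot s \land s), r):
            × closes — contains both r and \lnot r.
          branch 1.1.2 (add \lnot (\lnot s \land s), \lnot r):
            \lnot (\lnot s \land s): β-rule — branch into \lnot \lnot s  //  \lnot s.
              branch 1.1.2.1 (add \lnot \lnot s):
                ○ open, literals {r=F, s=T}.
              branch 1.1.2.2 (add \lnot s):
                × closes — contains both s and \lnot s.
      branch 1.2 (add q):
        ○ open, literals {q=T, r=F, s=T}.
  branch 2 (add \lnot \lnot (\lnot p \leftrightarrow (p \to q))):
    \lnot \lnot (\lnot p \leftrightarrow (p \to q)): β-rule — branch into \lnot p, (p \to q)  //  \lnot \lnot p, \lnot (p \to q).
      branch 2.1 (add \lnot p, (p \to q)):
        (p \to q): β-rule — branch into \lnot p  //  q.
          branch 2.1.1 (add \lnot p):
            ○ open, literals {p=F}.
          branch 2.1.2 (add q):
            ○ open, literals {p=F, q=T}.
      branch 2.2 (add \lnot \lnot p, \lnot (p \to q)):
        \lnot (p \to q): α-rule — add p, \lnot q.
        ○ open, literals {p=T, q=F}.
2 branches closed, 5 open.
An open branch gives a countermodel: r=F, s=T (unmentioned atoms arbitrary); under it the original formula is false.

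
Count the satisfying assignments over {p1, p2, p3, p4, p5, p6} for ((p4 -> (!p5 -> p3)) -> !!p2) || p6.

Initial set: {T (((p4 -> (!p5 -> p3)) -> !!p2) || p6)}.
T (((p4 -> (!p5 -> p3)) -> !!p2) || p6): β-rule — branch into T ((p4 -> (!p5 -> p3)) -> !!p2)  //  T p6.
  branch 1 (add T ((p4 -> (!p5 -> p3)) -> !!p2)):
    T ((p4 -> (!p5 -> p3)) -> !!p2): β-rule — branch into F (p4 -> (!p5 -> p3))  //  T !!p2.
      branch 1.1 (add F (p4 -> (!p5 -> p3))):
        F (p4 -> (!p5 -> p3)): α-rule — add T p4, F (!p5 -> p3).
        F (!p5 -> p3): α-rule — add T !p5, F p3.
        ○ open, literals {p3=0, p4=1, p5=0}.
      branch 1.2 (add T !!p2):
        T !!p2: drop double negation, giving T p2.
        ○ open, literals {p2=1}.
  branch 2 (add T p6):
    ○ open, literals {p6=1}.
0 branches closed, 3 open.
Each open branch fixes some atoms; the unmentioned ones are free. Counting distinct full assignments: branch {p3=0, p4=1, p5=0} (p1, p2, p6) contributes 8 new; branch {p2=1} (p1, p3, p4, p5, p6) contributes 28 new; branch {p6=1} (p1, p2, p3, p4, p5) contributes 14 new. Total: 50.

50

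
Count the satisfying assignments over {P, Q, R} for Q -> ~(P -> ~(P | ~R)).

6

Initial set: {(Q -> ~(P -> ~(P | ~R)))}.
(Q -> ~(P -> ~(P | ~R))): β-rule — branch into ~Q  //  ~(P -> ~(P | ~R)).
  branch 1 (add ~Q):
    ○ open, literals {Q=F}.
  branch 2 (add ~(P -> ~(P | ~R))):
    ~(P -> ~(P | ~R)): α-rule — add P, ~~(P | ~R).
    ~~(P | ~R): β-rule — branch into P  //  ~R.
      branch 2.1 (add P):
        ○ open, literals {P=T}.
      branch 2.2 (add ~R):
        ○ open, literals {P=T, R=F}.
0 branches closed, 3 open.
Each open branch fixes some atoms; the unmentioned ones are free. Counting distinct full assignments: branch {Q=F} (P, R) contributes 4 new; branch {P=T} (Q, R) contributes 2 new; branch {P=T, R=F} (Q) contributes 0 new. Total: 6.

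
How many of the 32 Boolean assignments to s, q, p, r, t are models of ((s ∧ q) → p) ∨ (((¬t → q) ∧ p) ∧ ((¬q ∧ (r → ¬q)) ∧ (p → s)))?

28

Initial set: {(((s ∧ q) → p) ∨ (((¬t → q) ∧ p) ∧ ((¬q ∧ (r → ¬q)) ∧ (p → s))))}.
(((s ∧ q) → p) ∨ (((¬t → q) ∧ p) ∧ ((¬q ∧ (r → ¬q)) ∧ (p → s)))): β-rule — branch into ((s ∧ q) → p)  //  (((¬t → q) ∧ p) ∧ ((¬q ∧ (r → ¬q)) ∧ (p → s))).
  branch 1 (add ((s ∧ q) → p)):
    ((s ∧ q) → p): β-rule — branch into ¬(s ∧ q)  //  p.
      branch 1.1 (add ¬(s ∧ q)):
        ¬(s ∧ q): β-rule — branch into ¬s  //  ¬q.
          branch 1.1.1 (add ¬s):
            ○ open, literals {s=F}.
          branch 1.1.2 (add ¬q):
            ○ open, literals {q=F}.
      branch 1.2 (add p):
        ○ open, literals {p=T}.
  branch 2 (add (((¬t → q) ∧ p) ∧ ((¬q ∧ (r → ¬q)) ∧ (p → s)))):
    (((¬t → q) ∧ p) ∧ ((¬q ∧ (r → ¬q)) ∧ (p → s))): α-rule — add ((¬t → q) ∧ p), ((¬q ∧ (r → ¬q)) ∧ (p → s)).
    ((¬t → q) ∧ p): α-rule — add (¬t → q), p.
    ((¬q ∧ (r → ¬q)) ∧ (p → s)): α-rule — add (¬q ∧ (r → ¬q)), (p → s).
    (¬q ∧ (r → ¬q)): α-rule — add ¬q, (r → ¬q).
    (¬t → q): β-rule — branch into ¬¬t  //  q.
      branch 2.1 (add ¬¬t):
        (p → s): β-rule — branch into ¬p  //  s.
          branch 2.1.1 (add ¬p):
            × closes — contains both p and ¬p.
          branch 2.1.2 (add s):
            (r → ¬q): β-rule — branch into ¬r  //  ¬q.
              branch 2.1.2.1 (add ¬r):
                ○ open, literals {p=T, q=F, r=F, s=T, t=T}.
              branch 2.1.2.2 (add ¬q):
                ○ open, literals {p=T, q=F, s=T, t=T}.
      branch 2.2 (add q):
        × closes — contains both q and ¬q.
2 branches closed, 5 open.
Each open branch fixes some atoms; the unmentioned ones are free. Counting distinct full assignments: branch {s=F} (q, p, r, t) contributes 16 new; branch {q=F} (s, p, r, t) contributes 8 new; branch {p=T} (s, q, r, t) contributes 4 new; branch {p=T, q=F, r=F, s=T, t=T} (none free) contributes 0 new; branch {p=T, q=F, s=T, t=T} (r) contributes 0 new. Total: 28.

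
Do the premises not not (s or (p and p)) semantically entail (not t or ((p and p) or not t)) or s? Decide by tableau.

Initial set: {not not (s or (p and p)); not ((not t or ((p and p) or not t)) or s)}.
not not (s or (p and p)): drop double negation, giving (s or (p and p)).
not ((not t or ((p and p) or not t)) or s): α-rule — add not (not t or ((p and p) or not t)), not s.
not (not t or ((p and p) or not t)): α-rule — add not not t, not ((p and p) or not t).
not ((p and p) or not t): α-rule — add not (p and p), not not t.
(s or (p and p)): β-rule — branch into s  //  (p and p).
  branch 1 (add s):
    × closes — contains both s and not s.
  branch 2 (add (p and p)):
    (p and p): α-rule — add p, p.
    not (p and p): β-rule — branch into not p  //  not p.
      branch 2.1 (add not p):
        × closes — contains both p and not p.
      branch 2.2 (add not p):
        × closes — contains both p and not p.
All 3 branches close.
Every branch closed, so the premises entail the conclusion.

Yes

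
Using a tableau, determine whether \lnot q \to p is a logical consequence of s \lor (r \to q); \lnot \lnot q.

Initial set: {(s \lor (r \to q)); \lnot \lnot q; \lnot (\lnot q \to p)}.
\lnot \lnot q: drop double negation, giving q.
\lnot (\lnot q \to p): α-rule — add \lnot q, \lnot p.
× closes — contains both q and \lnot q.
All 1 branch closes.
Every branch closed, so the premises entail the conclusion.

Yes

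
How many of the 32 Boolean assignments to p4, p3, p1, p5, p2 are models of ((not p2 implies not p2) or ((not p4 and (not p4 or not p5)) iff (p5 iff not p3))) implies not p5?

Initial set: {(((not p2 implies not p2) or ((not p4 and (not p4 or not p5)) iff (p5 iff not p3))) implies not p5)}.
(((not p2 implies not p2) or ((not p4 and (not p4 or not p5)) iff (p5 iff not p3))) implies not p5): β-rule — branch into not ((not p2 implies not p2) or ((not p4 and (not p4 or not p5)) iff (p5 iff not p3)))  //  not p5.
  branch 1 (add not ((not p2 implies not p2) or ((not p4 and (not p4 or not p5)) iff (p5 iff not p3)))):
    not ((not p2 implies not p2) or ((not p4 and (not p4 or not p5)) iff (p5 iff not p3))): α-rule — add not (not p2 implies not p2), not ((not p4 and (not p4 or not p5)) iff (p5 iff not p3)).
    not (not p2 implies not p2): α-rule — add not p2, not not p2.
    × closes — contains both p2 and not p2.
  branch 2 (add not p5):
    ○ open, literals {p5=false}.
1 branch closed, 1 open.
Each open branch fixes some atoms; the unmentioned ones are free. Counting distinct full assignments: branch {p5=false} (p4, p3, p1, p2) contributes 16 new. Total: 16.

16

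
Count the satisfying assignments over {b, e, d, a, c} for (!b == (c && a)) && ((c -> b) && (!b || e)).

Initial set: {((!b == (c && a)) && ((c -> b) && (!b || e)))}.
((!b == (c && a)) && ((c -> b) && (!b || e))): α-rule — add (!b == (c && a)), ((c -> b) && (!b || e)).
((c -> b) && (!b || e)): α-rule — add (c -> b), (!b || e).
(!b == (c && a)): β-rule — branch into !b, (c && a)  //  !!b, !(c && a).
  branch 1 (add !b, (c && a)):
    (c && a): α-rule — add c, a.
    (c -> b): β-rule — branch into !c  //  b.
      branch 1.1 (add !c):
        × closes — contains both c and !c.
      branch 1.2 (add b):
        × closes — contains both b and !b.
  branch 2 (add !!b, !(c && a)):
    (c -> b): β-rule — branch into !c  //  b.
      branch 2.1 (add !c):
        (!b || e): β-rule — branch into !b  //  e.
          branch 2.1.1 (add !b):
            × closes — contains both b and !b.
          branch 2.1.2 (add e):
            !(c && a): β-rule — branch into !c  //  !a.
              branch 2.1.2.1 (add !c):
                ○ open, literals {b=1, c=0, e=1}.
              branch 2.1.2.2 (add !a):
                ○ open, literals {a=0, b=1, c=0, e=1}.
      branch 2.2 (add b):
        (!b || e): β-rule — branch into !b  //  e.
          branch 2.2.1 (add !b):
            × closes — contains both b and !b.
          branch 2.2.2 (add e):
            !(c && a): β-rule — branch into !c  //  !a.
              branch 2.2.2.1 (add !c):
                ○ open, literals {b=1, c=0, e=1}.
              branch 2.2.2.2 (add !a):
                ○ open, literals {a=0, b=1, e=1}.
4 branches closed, 4 open.
Each open branch fixes some atoms; the unmentioned ones are free. Counting distinct full assignments: branch {b=1, c=0, e=1} (d, a) contributes 4 new; branch {a=0, b=1, c=0, e=1} (d) contributes 0 new; branch {b=1, c=0, e=1} (d, a) contributes 0 new; branch {a=0, b=1, e=1} (d, c) contributes 2 new. Total: 6.

6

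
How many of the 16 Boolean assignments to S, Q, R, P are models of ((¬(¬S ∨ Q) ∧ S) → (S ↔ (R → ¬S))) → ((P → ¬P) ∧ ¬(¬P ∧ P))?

Initial set: {(((¬(¬S ∨ Q) ∧ S) → (S ↔ (R → ¬S))) → ((P → ¬P) ∧ ¬(¬P ∧ P)))}.
(((¬(¬S ∨ Q) ∧ S) → (S ↔ (R → ¬S))) → ((P → ¬P) ∧ ¬(¬P ∧ P))): β-rule — branch into ¬((¬(¬S ∨ Q) ∧ S) → (S ↔ (R → ¬S)))  //  ((P → ¬P) ∧ ¬(¬P ∧ P)).
  branch 1 (add ¬((¬(¬S ∨ Q) ∧ S) → (S ↔ (R → ¬S)))):
    ¬((¬(¬S ∨ Q) ∧ S) → (S ↔ (R → ¬S))): α-rule — add (¬(¬S ∨ Q) ∧ S), ¬(S ↔ (R → ¬S)).
    (¬(¬S ∨ Q) ∧ S): α-rule — add ¬(¬S ∨ Q), S.
    ¬(¬S ∨ Q): α-rule — add ¬¬S, ¬Q.
    ¬(S ↔ (R → ¬S)): β-rule — branch into S, ¬(R → ¬S)  //  ¬S, (R → ¬S).
      branch 1.1 (add S, ¬(R → ¬S)):
        ¬(R → ¬S): α-rule — add R, ¬¬S.
        ○ open, literals {Q=F, R=T, S=T}.
      branch 1.2 (add ¬S, (R → ¬S)):
        × closes — contains both S and ¬S.
  branch 2 (add ((P → ¬P) ∧ ¬(¬P ∧ P))):
    ((P → ¬P) ∧ ¬(¬P ∧ P)): α-rule — add (P → ¬P), ¬(¬P ∧ P).
    (P → ¬P): β-rule — branch into ¬P  //  ¬P.
      branch 2.1 (add ¬P):
        ¬(¬P ∧ P): β-rule — branch into ¬¬P  //  ¬P.
          branch 2.1.1 (add ¬¬P):
            × closes — contains both P and ¬P.
          branch 2.1.2 (add ¬P):
            ○ open, literals {P=F}.
      branch 2.2 (add ¬P):
        ¬(¬P ∧ P): β-rule — branch into ¬¬P  //  ¬P.
          branch 2.2.1 (add ¬¬P):
            × closes — contains both P and ¬P.
          branch 2.2.2 (add ¬P):
            ○ open, literals {P=F}.
3 branches closed, 3 open.
Each open branch fixes some atoms; the unmentioned ones are free. Counting distinct full assignments: branch {Q=F, R=T, S=T} (P) contributes 2 new; branch {P=F} (S, Q, R) contributes 7 new; branch {P=F} (S, Q, R) contributes 0 new. Total: 9.

9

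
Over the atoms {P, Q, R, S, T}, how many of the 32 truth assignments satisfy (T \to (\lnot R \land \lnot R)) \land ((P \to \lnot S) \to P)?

Initial set: {T ((T \to (\lnot R \land \lnot R)) \land ((P \to \lnot S) \to P))}.
T ((T \to (\lnot R \land \lnot R)) \land ((P \to \lnot S) \to P)): α-rule — add T (T \to (\lnot R \land \lnot R)), T ((P \to \lnot S) \to P).
T (T \to (\lnot R \land \lnot R)): β-rule — branch into F T  //  T (\lnot R \land \lnot R).
  branch 1 (add F T):
    T ((P \to \lnot S) \to P): β-rule — branch into F (P \to \lnot S)  //  T P.
      branch 1.1 (add F (P \to \lnot S)):
        F (P \to \lnot S): α-rule — add T P, F \lnot S.
        ○ open, literals {P=true, S=true, T=false}.
      branch 1.2 (add T P):
        ○ open, literals {P=true, T=false}.
  branch 2 (add T (\lnot R \land \lnot R)):
    T (\lnot R \land \lnot R): α-rule — add T \lnot R, T \lnot R.
    T ((P \to \lnot S) \to P): β-rule — branch into F (P \to \lnot S)  //  T P.
      branch 2.1 (add F (P \to \lnot S)):
        F (P \to \lnot S): α-rule — add T P, F \lnot S.
        ○ open, literals {P=true, R=false, S=true}.
      branch 2.2 (add T P):
        ○ open, literals {P=true, R=false}.
0 branches closed, 4 open.
Each open branch fixes some atoms; the unmentioned ones are free. Counting distinct full assignments: branch {P=true, S=true, T=false} (Q, R) contributes 4 new; branch {P=true, T=false} (Q, R, S) contributes 4 new; branch {P=true, R=false, S=true} (Q, T) contributes 2 new; branch {P=true, R=false} (Q, S, T) contributes 2 new. Total: 12.

12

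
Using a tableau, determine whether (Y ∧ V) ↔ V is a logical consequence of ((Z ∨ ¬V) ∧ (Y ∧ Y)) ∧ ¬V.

Yes

Initial set: {(((Z ∨ ¬V) ∧ (Y ∧ Y)) ∧ ¬V); ¬((Y ∧ V) ↔ V)}.
(((Z ∨ ¬V) ∧ (Y ∧ Y)) ∧ ¬V): α-rule — add ((Z ∨ ¬V) ∧ (Y ∧ Y)), ¬V.
((Z ∨ ¬V) ∧ (Y ∧ Y)): α-rule — add (Z ∨ ¬V), (Y ∧ Y).
(Y ∧ Y): α-rule — add Y, Y.
¬((Y ∧ V) ↔ V): β-rule — branch into (Y ∧ V), ¬V  //  ¬(Y ∧ V), V.
  branch 1 (add (Y ∧ V), ¬V):
    (Y ∧ V): α-rule — add Y, V.
    × closes — contains both V and ¬V.
  branch 2 (add ¬(Y ∧ V), V):
    × closes — contains both V and ¬V.
All 2 branches close.
Every branch closed, so the premises entail the conclusion.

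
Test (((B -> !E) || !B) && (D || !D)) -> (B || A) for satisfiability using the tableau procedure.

Initial set: {((((B -> !E) || !B) && (D || !D)) -> (B || A))}.
((((B -> !E) || !B) && (D || !D)) -> (B || A)): β-rule — branch into !(((B -> !E) || !B) && (D || !D))  //  (B || A).
  branch 1 (add !(((B -> !E) || !B) && (D || !D))):
    !(((B -> !E) || !B) && (D || !D)): β-rule — branch into !((B -> !E) || !B)  //  !(D || !D).
      branch 1.1 (add !((B -> !E) || !B)):
        !((B -> !E) || !B): α-rule — add !(B -> !E), !!B.
        !(B -> !E): α-rule — add B, !!E.
        ○ open, literals {B=T, E=T}.
      branch 1.2 (add !(D || !D)):
        !(D || !D): α-rule — add !D, !!D.
        × closes — contains both D and !D.
  branch 2 (add (B || A)):
    (B || A): β-rule — branch into B  //  A.
      branch 2.1 (add B):
        ○ open, literals {B=T}.
      branch 2.2 (add A):
        ○ open, literals {A=T}.
1 branch closed, 3 open.
An open branch gives a satisfying assignment: B=T, E=T.

Satisfiable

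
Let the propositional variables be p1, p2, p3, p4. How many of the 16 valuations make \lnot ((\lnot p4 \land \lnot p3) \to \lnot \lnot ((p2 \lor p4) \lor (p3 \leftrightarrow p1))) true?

1

Initial set: {T \lnot ((\lnot p4 \land \lnot p3) \to \lnot \lnot ((p2 \lor p4) \lor (p3 \leftrightarrow p1)))}.
T \lnot ((\lnot p4 \land \lnot p3) \to \lnot \lnot ((p2 \lor p4) \lor (p3 \leftrightarrow p1))): α-rule — add T (\lnot p4 \land \lnot p3), F \lnot \lnot ((p2 \lor p4) \lor (p3 \leftrightarrow p1)).
T (\lnot p4 \land \lnot p3): α-rule — add T \lnot p4, T \lnot p3.
F \lnot \lnot ((p2 \lor p4) \lor (p3 \leftrightarrow p1)): drop double negation, giving F ((p2 \lor p4) \lor (p3 \leftrightarrow p1)).
F ((p2 \lor p4) \lor (p3 \leftrightarrow p1)): α-rule — add F (p2 \lor p4), F (p3 \leftrightarrow p1).
F (p2 \lor p4): α-rule — add F p2, F p4.
F (p3 \leftrightarrow p1): β-rule — branch into T p3, F p1  //  F p3, T p1.
  branch 1 (add T p3, F p1):
    × closes — contains both p3 and \lnot p3.
  branch 2 (add F p3, T p1):
    ○ open, literals {p1=T, p2=F, p3=F, p4=F}.
1 branch closed, 1 open.
Each open branch fixes some atoms; the unmentioned ones are free. Counting distinct full assignments: branch {p1=T, p2=F, p3=F, p4=F} (none free) contributes 1 new. Total: 1.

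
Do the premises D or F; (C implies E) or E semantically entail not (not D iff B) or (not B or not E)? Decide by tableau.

No

Initial set: {T (D or F); T ((C implies E) or E); F (not (not D iff B) or (not B or not E))}.
F (not (not D iff B) or (not B or not E)): α-rule — add F not (not D iff B), F (not B or not E).
F (not B or not E): α-rule — add F not B, F not E.
T (D or F): β-rule — branch into T D  //  T F.
  branch 1 (add T D):
    T ((C implies E) or E): β-rule — branch into T (C implies E)  //  T E.
      branch 1.1 (add T (C implies E)):
        F not (not D iff B): β-rule — branch into T not D, T B  //  F not D, F B.
          branch 1.1.1 (add T not D, T B):
            × closes — contains both D and not D.
          branch 1.1.2 (add F not D, F B):
            × closes — contains both B and not B.
      branch 1.2 (add T E):
        F not (not D iff B): β-rule — branch into T not D, T B  //  F not D, F B.
          branch 1.2.1 (add T not D, T B):
            × closes — contains both D and not D.
          branch 1.2.2 (add F not D, F B):
            × closes — contains both B and not B.
  branch 2 (add T F):
    T ((C implies E) or E): β-rule — branch into T (C implies E)  //  T E.
      branch 2.1 (add T (C implies E)):
        F not (not D iff B): β-rule — branch into T not D, T B  //  F not D, F B.
          branch 2.1.1 (add T not D, T B):
            T (C implies E): β-rule — branch into F C  //  T E.
              branch 2.1.1.1 (add F C):
                ○ open, literals {B=T, C=F, D=F, E=T, F=T}.
              branch 2.1.1.2 (add T E):
                ○ open, literals {B=T, D=F, E=T, F=T}.
          branch 2.1.2 (add F not D, F B):
            × closes — contains both B and not B.
      branch 2.2 (add T E):
        F not (not D iff B): β-rule — branch into T not D, T B  //  F not D, F B.
          branch 2.2.1 (add T not D, T B):
            ○ open, literals {B=T, D=F, E=T, F=T}.
          branch 2.2.2 (add F not D, F B):
            × closes — contains both B and not B.
6 branches closed, 3 open.
An open branch gives a countermodel: B=T, C=F, D=F, E=T, F=T (unmentioned atoms arbitrary); the premises hold there but the conclusion fails.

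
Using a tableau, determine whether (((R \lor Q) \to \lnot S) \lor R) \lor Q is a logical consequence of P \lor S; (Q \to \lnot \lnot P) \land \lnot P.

Yes

Initial set: {(P \lor S); ((Q \to \lnot \lnot P) \land \lnot P); \lnot ((((R \lor Q) \to \lnot S) \lor R) \lor Q)}.
((Q \to \lnot \lnot P) \land \lnot P): α-rule — add (Q \to \lnot \lnot P), \lnot P.
\lnot ((((R \lor Q) \to \lnot S) \lor R) \lor Q): α-rule — add \lnot (((R \lor Q) \to \lnot S) \lor R), \lnot Q.
\lnot (((R \lor Q) \to \lnot S) \lor R): α-rule — add \lnot ((R \lor Q) \to \lnot S), \lnot R.
\lnot ((R \lor Q) \to \lnot S): α-rule — add (R \lor Q), \lnot \lnot S.
(P \lor S): β-rule — branch into P  //  S.
  branch 1 (add P):
    × closes — contains both P and \lnot P.
  branch 2 (add S):
    (Q \to \lnot \lnot P): β-rule — branch into \lnot Q  //  \lnot \lnot P.
      branch 2.1 (add \lnot Q):
        (R \lor Q): β-rule — branch into R  //  Q.
          branch 2.1.1 (add R):
            × closes — contains both R and \lnot R.
          branch 2.1.2 (add Q):
            × closes — contains both Q and \lnot Q.
      branch 2.2 (add \lnot \lnot P):
        \lnot \lnot P: drop double negation, giving P.
        × closes — contains both P and \lnot P.
All 4 branches close.
Every branch closed, so the premises entail the conclusion.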